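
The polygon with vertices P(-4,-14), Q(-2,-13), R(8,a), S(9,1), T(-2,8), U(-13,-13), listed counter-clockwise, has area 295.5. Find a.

Write out the shoelace sum; only the two edges meeting at R involve a:
2·Area = [((-2)·a − 8·(-13)) + (8·1 − 9·a)] + 358
       = -11·a + 470 = 591
⇒ a = -11.

-11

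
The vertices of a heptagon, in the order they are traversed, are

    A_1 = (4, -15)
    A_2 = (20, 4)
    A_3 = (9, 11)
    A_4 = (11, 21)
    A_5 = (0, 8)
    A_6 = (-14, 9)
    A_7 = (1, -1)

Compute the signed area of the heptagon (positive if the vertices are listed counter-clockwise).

Apply the shoelace (surveyor's) formula: 2A = Σ (x_i·y_{i+1} − x_{i+1}·y_i), indices taken mod 7.
Σ = (316) + (184) + (68) + (88) + (112) + (5) + (-11) = 762
Signed area = Σ/2 = 381 (positive ⇒ counter-clockwise traversal).

381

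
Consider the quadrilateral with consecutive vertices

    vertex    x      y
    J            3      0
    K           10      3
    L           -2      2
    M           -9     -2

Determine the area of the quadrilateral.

Apply Gauss's area formula: 2A = Σ (x_i·y_{i+1} − x_{i+1}·y_i), indices taken mod 4.
Σ = (9) + (26) + (22) + (6) = 63
Area = |Σ|/2 = 31.5.

31.5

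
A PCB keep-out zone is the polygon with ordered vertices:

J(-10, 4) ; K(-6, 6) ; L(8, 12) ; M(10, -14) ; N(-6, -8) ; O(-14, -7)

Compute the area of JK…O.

374

Apply the shoelace formula: 2A = Σ (x_i·y_{i+1} − x_{i+1}·y_i), indices taken mod 6.
Σ = (-36) + (-120) + (-232) + (-164) + (-70) + (-126) = -748
Area = |Σ|/2 = 374.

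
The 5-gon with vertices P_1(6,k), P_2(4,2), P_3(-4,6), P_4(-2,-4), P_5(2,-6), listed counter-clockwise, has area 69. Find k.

-5

Write out the shoelace sum; only the two edges meeting at P_1 involve k:
2·Area = [(2·k − 6·(-6)) + (6·2 − 4·k)] + 80
       = -2·k + 128 = 138
⇒ k = -5.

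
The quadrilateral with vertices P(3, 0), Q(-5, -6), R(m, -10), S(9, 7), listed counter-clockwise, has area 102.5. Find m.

8

The doubled signed area Σ (x_i y_{i+1} − x_{i+1} y_i) is linear in m.
With m=0 it equals 101; the coefficient of m is 13 (from the two edges through R).
So 13·m + 101 = 2·102.5 = 205 ⇒ m = 8.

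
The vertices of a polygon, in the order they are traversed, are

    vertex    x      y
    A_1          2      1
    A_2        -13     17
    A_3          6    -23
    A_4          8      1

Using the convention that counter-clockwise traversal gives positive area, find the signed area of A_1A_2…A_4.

Apply the shoelace formula: 2A = Σ (x_i·y_{i+1} − x_{i+1}·y_i), indices taken mod 4.
Cross-terms: 47, 197, 190, 6  ⇒  Σ = 440
Signed area = Σ/2 = 220 (positive ⇒ counter-clockwise traversal).

220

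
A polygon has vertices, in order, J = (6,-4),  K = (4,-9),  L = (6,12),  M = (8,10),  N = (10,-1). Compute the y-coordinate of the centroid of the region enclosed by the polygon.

397/171

Apply the shoelace formula. First the cross-terms c_i = x_i·y_{i+1} − x_{i+1}·y_i:
  -38, 102, -36, -108, -34  ⇒  2A = -114, A = -57.
Then Σ (y_i + y_{i+1})·c_i = -794, so ȳ = -794 / (6·(-57)) = 397/171.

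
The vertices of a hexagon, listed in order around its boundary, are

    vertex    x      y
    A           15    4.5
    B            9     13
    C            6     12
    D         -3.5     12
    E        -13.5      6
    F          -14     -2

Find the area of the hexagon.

258.75

Cross-terms: 154.5, 30, 114, 141, 111, -33  ⇒  Σ = 517.5
Area = |Σ|/2 = 258.75.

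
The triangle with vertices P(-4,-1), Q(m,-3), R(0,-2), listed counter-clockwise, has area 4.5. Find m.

The doubled signed area Σ (x_i y_{i+1} − x_{i+1} y_i) is linear in m.
With m=0 it equals 4; the coefficient of m is -1 (from the two edges through Q).
So -1·m + 4 = 2·4.5 = 9 ⇒ m = -5.

-5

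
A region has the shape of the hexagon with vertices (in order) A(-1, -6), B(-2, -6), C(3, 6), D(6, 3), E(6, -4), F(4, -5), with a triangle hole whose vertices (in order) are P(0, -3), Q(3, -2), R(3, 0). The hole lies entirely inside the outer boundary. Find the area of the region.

Outer boundary:
Apply Gauss's area formula: 2A = Σ (x_i·y_{i+1} − x_{i+1}·y_i), indices taken mod 6.
Σ = (-6) + (6) + (-27) + (-42) + (-14) + (-29) = -112
Area = |Σ|/2 = 56.
Hole:
Σ = (9) + (6) + (-9) = 6
Area = |Σ|/2 = 3.
Net area = 56 − 3 = 53.

53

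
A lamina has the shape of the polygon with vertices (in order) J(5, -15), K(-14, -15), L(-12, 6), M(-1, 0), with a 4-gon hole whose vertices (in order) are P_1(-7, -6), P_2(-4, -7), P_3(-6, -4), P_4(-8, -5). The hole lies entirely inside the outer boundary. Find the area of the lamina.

259

Outer boundary:
J→K: (5)(-15) − (-14)(-15) = -285
K→L: (-14)(6) − (-12)(-15) = -264
L→M: (-12)(0) − (-1)(6) = 6
M→J: (-1)(-15) − (5)(0) = 15
Σ = -528
Area = |Σ|/2 = 264.
Hole:
Apply the shoelace formula: 2A = Σ (x_i·y_{i+1} − x_{i+1}·y_i), indices taken mod 4.
Σ = (25) + (-26) + (-2) + (13) = 10
Area = |Σ|/2 = 5.
Net area = 264 − 5 = 259.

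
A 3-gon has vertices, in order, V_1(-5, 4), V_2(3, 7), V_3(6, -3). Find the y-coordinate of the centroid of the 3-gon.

8/3

Apply the shoelace formula. First the cross-terms c_i = x_i·y_{i+1} − x_{i+1}·y_i:
  -47, -51, 9  ⇒  2A = -89, A = -44.5.
Then Σ (y_i + y_{i+1})·c_i = -712, so ȳ = -712 / (6·(-44.5)) = 8/3.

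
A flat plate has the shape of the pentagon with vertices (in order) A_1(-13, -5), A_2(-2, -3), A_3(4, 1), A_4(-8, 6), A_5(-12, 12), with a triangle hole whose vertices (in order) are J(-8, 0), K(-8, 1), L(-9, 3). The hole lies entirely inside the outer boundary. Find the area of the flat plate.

131

Outer boundary:
Σ = (29) + (10) + (32) + (-24) + (216) = 263
Area = |Σ|/2 = 131.5.
Hole:
Apply the shoelace (surveyor's) formula: 2A = Σ (x_i·y_{i+1} − x_{i+1}·y_i), indices taken mod 3.
Σ = (-8) + (-15) + (24) = 1
Area = |Σ|/2 = 0.5.
Net area = 131.5 − 0.5 = 131.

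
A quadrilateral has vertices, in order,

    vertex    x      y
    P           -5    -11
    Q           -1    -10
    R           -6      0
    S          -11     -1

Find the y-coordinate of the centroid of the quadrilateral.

-539/101

Apply Gauss's area formula. First the cross-terms c_i = x_i·y_{i+1} − x_{i+1}·y_i:
  39, -60, 6, 116  ⇒  2A = 101, A = 50.5.
Then Σ (y_i + y_{i+1})·c_i = -1617, so ȳ = -1617 / (6·50.5) = -539/101.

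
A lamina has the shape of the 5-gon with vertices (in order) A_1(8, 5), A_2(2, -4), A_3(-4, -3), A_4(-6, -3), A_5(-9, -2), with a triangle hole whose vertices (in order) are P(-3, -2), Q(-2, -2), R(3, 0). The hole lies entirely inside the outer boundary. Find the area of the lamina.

Outer boundary:
Σ = (-42) + (-22) + (-6) + (-15) + (-29) = -114
Area = |Σ|/2 = 57.
Hole:
Σ = (2) + (6) + (-6) = 2
Area = |Σ|/2 = 1.
Net area = 57 − 1 = 56.

56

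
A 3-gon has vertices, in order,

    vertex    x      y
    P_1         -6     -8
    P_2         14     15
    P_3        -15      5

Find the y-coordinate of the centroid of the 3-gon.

Apply Gauss's area formula. First the cross-terms c_i = x_i·y_{i+1} − x_{i+1}·y_i:
  22, 295, 150  ⇒  2A = 467, A = 233.5.
Then Σ (y_i + y_{i+1})·c_i = 5604, so ȳ = 5604 / (6·233.5) = 4.

4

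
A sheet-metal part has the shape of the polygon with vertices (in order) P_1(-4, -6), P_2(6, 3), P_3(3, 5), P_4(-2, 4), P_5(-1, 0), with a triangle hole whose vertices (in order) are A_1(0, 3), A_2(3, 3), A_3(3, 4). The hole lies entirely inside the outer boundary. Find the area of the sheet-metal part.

Outer boundary:
Σ = (24) + (21) + (22) + (4) + (6) = 77
Area = |Σ|/2 = 38.5.
Hole:
Σ = (-9) + (3) + (9) = 3
Area = |Σ|/2 = 1.5.
Net area = 38.5 − 1.5 = 37.

37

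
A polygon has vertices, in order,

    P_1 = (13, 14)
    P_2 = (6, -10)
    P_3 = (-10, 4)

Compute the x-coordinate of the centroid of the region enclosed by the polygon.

3

Apply the surveyor's formula. First the cross-terms c_i = x_i·y_{i+1} − x_{i+1}·y_i:
  -214, -76, -192  ⇒  2A = -482, A = -241.
Then Σ (x_i + x_{i+1})·c_i = -4338, so x̄ = -4338 / (6·(-241)) = 3.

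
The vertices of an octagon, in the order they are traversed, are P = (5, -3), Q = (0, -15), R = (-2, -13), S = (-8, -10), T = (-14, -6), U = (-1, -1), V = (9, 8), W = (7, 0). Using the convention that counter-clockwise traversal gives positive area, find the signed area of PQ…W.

Apply the shoelace formula: 2A = Σ (x_i·y_{i+1} − x_{i+1}·y_i), indices taken mod 8.
Σ = (-75) + (-30) + (-84) + (-92) + (8) + (1) + (-56) + (-21) = -349
Signed area = Σ/2 = -174.5 (negative ⇒ clockwise traversal).

-174.5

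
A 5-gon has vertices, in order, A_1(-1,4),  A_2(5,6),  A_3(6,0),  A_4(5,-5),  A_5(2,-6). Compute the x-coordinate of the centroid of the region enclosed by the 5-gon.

44/15

Apply the shoelace (surveyor's) formula. First the cross-terms c_i = x_i·y_{i+1} − x_{i+1}·y_i:
  -26, -36, -30, -20, 2  ⇒  2A = -110, A = -55.
Then Σ (x_i + x_{i+1})·c_i = -968, so x̄ = -968 / (6·(-55)) = 44/15.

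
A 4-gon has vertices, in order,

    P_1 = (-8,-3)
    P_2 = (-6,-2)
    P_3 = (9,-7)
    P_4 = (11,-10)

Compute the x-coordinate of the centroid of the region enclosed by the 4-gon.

23/12

Apply the shoelace (surveyor's) formula. First the cross-terms c_i = x_i·y_{i+1} − x_{i+1}·y_i:
  -2, 60, -13, -113  ⇒  2A = -68, A = -34.
Then Σ (x_i + x_{i+1})·c_i = -391, so x̄ = -391 / (6·(-34)) = 23/12.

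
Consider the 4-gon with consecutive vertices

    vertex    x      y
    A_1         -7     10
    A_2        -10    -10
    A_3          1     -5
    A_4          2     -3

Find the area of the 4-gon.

118

Apply the surveyor's formula: 2A = Σ (x_i·y_{i+1} − x_{i+1}·y_i), indices taken mod 4.
Cross-terms: 170, 60, 7, -1  ⇒  Σ = 236
Area = |Σ|/2 = 118.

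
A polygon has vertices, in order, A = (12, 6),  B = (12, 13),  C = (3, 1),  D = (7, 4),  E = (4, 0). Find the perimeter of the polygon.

42

|AB| = √((0)² + (7)²) = √49 = 7
|BC| = √((-9)² + (-12)²) = √225 = 15
|CD| = √((4)² + (3)²) = √25 = 5
|DE| = √((-3)² + (-4)²) = √25 = 5
|EA| = √((8)² + (6)²) = √100 = 10
Perimeter = 7 + 15 + 5 + 5 + 10 = 42.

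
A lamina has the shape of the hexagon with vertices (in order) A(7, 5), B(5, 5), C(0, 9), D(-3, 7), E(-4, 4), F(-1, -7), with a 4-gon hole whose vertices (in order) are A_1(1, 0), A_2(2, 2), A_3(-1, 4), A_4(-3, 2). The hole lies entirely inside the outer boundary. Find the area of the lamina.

Outer boundary:
Σ = (10) + (45) + (27) + (16) + (32) + (44) = 174
Area = |Σ|/2 = 87.
Hole:
Apply Gauss's area formula: 2A = Σ (x_i·y_{i+1} − x_{i+1}·y_i), indices taken mod 4.
Cross-terms: 2, 10, 10, -2  ⇒  Σ = 20
Area = |Σ|/2 = 10.
Net area = 87 − 10 = 77.

77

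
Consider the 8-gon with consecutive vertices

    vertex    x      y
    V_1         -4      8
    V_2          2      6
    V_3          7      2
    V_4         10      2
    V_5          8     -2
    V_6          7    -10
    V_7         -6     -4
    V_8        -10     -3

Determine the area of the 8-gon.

194

V_1→V_2: (-4)(6) − (2)(8) = -40
V_2→V_3: (2)(2) − (7)(6) = -38
V_3→V_4: (7)(2) − (10)(2) = -6
V_4→V_5: (10)(-2) − (8)(2) = -36
V_5→V_6: (8)(-10) − (7)(-2) = -66
V_6→V_7: (7)(-4) − (-6)(-10) = -88
V_7→V_8: (-6)(-3) − (-10)(-4) = -22
V_8→V_1: (-10)(8) − (-4)(-3) = -92
Σ = -388
Area = |Σ|/2 = 194.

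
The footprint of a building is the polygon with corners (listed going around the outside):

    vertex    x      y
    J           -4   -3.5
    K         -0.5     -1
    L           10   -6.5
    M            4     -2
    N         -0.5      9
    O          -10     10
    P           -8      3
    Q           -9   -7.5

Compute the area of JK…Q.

140

Apply the shoelace (surveyor's) formula: 2A = Σ (x_i·y_{i+1} − x_{i+1}·y_i), indices taken mod 8.
J→K: (-4)(-1) − (-0.5)(-3.5) = 2.25
K→L: (-0.5)(-6.5) − (10)(-1) = 13.25
L→M: (10)(-2) − (4)(-6.5) = 6
M→N: (4)(9) − (-0.5)(-2) = 35
N→O: (-0.5)(10) − (-10)(9) = 85
O→P: (-10)(3) − (-8)(10) = 50
P→Q: (-8)(-7.5) − (-9)(3) = 87
Q→J: (-9)(-3.5) − (-4)(-7.5) = 1.5
Σ = 280
Area = |Σ|/2 = 140.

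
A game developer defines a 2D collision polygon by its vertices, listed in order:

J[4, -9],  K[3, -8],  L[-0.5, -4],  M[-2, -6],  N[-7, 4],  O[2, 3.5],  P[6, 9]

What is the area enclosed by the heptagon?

100.75

Apply the surveyor's formula: 2A = Σ (x_i·y_{i+1} − x_{i+1}·y_i), indices taken mod 7.
J→K: (4)(-8) − (3)(-9) = -5
K→L: (3)(-4) − (-0.5)(-8) = -16
L→M: (-0.5)(-6) − (-2)(-4) = -5
M→N: (-2)(4) − (-7)(-6) = -50
N→O: (-7)(3.5) − (2)(4) = -32.5
O→P: (2)(9) − (6)(3.5) = -3
P→J: (6)(-9) − (4)(9) = -90
Σ = -201.5
Area = |Σ|/2 = 100.75.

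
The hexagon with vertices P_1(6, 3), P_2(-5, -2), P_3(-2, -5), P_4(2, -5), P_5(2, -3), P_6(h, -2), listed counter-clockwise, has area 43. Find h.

Write out the shoelace sum; only the two edges meeting at P_6 involve h:
2·Area = [(2·(-2) − h·(-3)) + (h·3 − 6·(-2))] + 48
       = 6·h + 56 = 86
⇒ h = 5.

5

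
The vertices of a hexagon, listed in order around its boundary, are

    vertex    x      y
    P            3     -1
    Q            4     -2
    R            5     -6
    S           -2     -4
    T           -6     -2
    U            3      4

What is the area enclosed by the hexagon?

50.5

Apply Gauss's area formula: 2A = Σ (x_i·y_{i+1} − x_{i+1}·y_i), indices taken mod 6.
P→Q: (3)(-2) − (4)(-1) = -2
Q→R: (4)(-6) − (5)(-2) = -14
R→S: (5)(-4) − (-2)(-6) = -32
S→T: (-2)(-2) − (-6)(-4) = -20
T→U: (-6)(4) − (3)(-2) = -18
U→P: (3)(-1) − (3)(4) = -15
Σ = -101
Area = |Σ|/2 = 50.5.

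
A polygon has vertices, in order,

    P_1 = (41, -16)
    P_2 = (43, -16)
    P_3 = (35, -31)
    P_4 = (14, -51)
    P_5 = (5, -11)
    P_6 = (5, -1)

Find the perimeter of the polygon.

|P_1P_2| = √((2)² + (0)²) = √4 = 2
|P_2P_3| = √((-8)² + (-15)²) = √289 = 17
|P_3P_4| = √((-21)² + (-20)²) = √841 = 29
|P_4P_5| = √((-9)² + (40)²) = √1681 = 41
|P_5P_6| = √((0)² + (10)²) = √100 = 10
|P_6P_1| = √((36)² + (-15)²) = √1521 = 39
Perimeter = 2 + 17 + 29 + 41 + 10 + 39 = 138.

138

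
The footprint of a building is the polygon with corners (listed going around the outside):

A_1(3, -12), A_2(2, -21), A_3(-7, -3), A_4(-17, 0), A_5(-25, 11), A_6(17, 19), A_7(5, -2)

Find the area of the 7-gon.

637.5

Apply Gauss's area formula: 2A = Σ (x_i·y_{i+1} − x_{i+1}·y_i), indices taken mod 7.
Σ = (-39) + (-153) + (-51) + (-187) + (-662) + (-129) + (-54) = -1275
Area = |Σ|/2 = 637.5.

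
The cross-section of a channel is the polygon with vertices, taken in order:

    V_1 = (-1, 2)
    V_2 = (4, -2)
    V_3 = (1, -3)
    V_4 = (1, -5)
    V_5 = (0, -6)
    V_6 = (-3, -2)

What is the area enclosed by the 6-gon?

25

Apply the surveyor's formula: 2A = Σ (x_i·y_{i+1} − x_{i+1}·y_i), indices taken mod 6.
Σ = (-6) + (-10) + (-2) + (-6) + (-18) + (-8) = -50
Area = |Σ|/2 = 25.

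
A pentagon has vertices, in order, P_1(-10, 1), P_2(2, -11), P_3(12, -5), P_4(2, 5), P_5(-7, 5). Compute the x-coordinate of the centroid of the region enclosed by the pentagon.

217/291

Apply the surveyor's formula. First the cross-terms c_i = x_i·y_{i+1} − x_{i+1}·y_i:
  108, 122, 70, 45, 43  ⇒  2A = 388, A = 194.
Then Σ (x_i + x_{i+1})·c_i = 868, so x̄ = 868 / (6·194) = 217/291.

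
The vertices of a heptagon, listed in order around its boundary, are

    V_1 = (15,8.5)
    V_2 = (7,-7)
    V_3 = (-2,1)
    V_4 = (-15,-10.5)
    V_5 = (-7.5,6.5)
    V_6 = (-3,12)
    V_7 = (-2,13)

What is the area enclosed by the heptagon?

Apply the shoelace (surveyor's) formula: 2A = Σ (x_i·y_{i+1} − x_{i+1}·y_i), indices taken mod 7.
Σ = (-164.5) + (-7) + (36) + (-176.25) + (-70.5) + (-15) + (-212) = -609.25
Area = |Σ|/2 = 304.625.

304.625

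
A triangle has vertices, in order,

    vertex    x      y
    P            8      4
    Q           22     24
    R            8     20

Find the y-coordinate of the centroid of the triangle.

Apply Gauss's area formula. First the cross-terms c_i = x_i·y_{i+1} − x_{i+1}·y_i:
  104, 248, -128  ⇒  2A = 224, A = 112.
Then Σ (y_i + y_{i+1})·c_i = 10752, so ȳ = 10752 / (6·112) = 16.

16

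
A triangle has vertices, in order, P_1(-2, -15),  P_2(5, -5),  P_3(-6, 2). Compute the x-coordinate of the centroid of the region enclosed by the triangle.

Apply the shoelace formula. First the cross-terms c_i = x_i·y_{i+1} − x_{i+1}·y_i:
  85, -20, 94  ⇒  2A = 159, A = 79.5.
Then Σ (x_i + x_{i+1})·c_i = -477, so x̄ = -477 / (6·79.5) = -1.

-1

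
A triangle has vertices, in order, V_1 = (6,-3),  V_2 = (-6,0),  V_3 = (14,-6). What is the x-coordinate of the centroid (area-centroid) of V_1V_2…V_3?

14/3

Apply the shoelace (surveyor's) formula. First the cross-terms c_i = x_i·y_{i+1} − x_{i+1}·y_i:
  -18, 36, -6  ⇒  2A = 12, A = 6.
Then Σ (x_i + x_{i+1})·c_i = 168, so x̄ = 168 / (6·6) = 14/3.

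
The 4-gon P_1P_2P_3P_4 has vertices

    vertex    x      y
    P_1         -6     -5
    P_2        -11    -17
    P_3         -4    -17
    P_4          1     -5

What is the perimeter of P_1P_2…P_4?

|P_1P_2| = √((-5)² + (-12)²) = √169 = 13
|P_2P_3| = √((7)² + (0)²) = √49 = 7
|P_3P_4| = √((5)² + (12)²) = √169 = 13
|P_4P_1| = √((-7)² + (0)²) = √49 = 7
Perimeter = 13 + 7 + 13 + 7 = 40.

40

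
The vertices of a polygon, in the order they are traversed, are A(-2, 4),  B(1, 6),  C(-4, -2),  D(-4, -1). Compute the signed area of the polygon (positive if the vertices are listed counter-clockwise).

Apply Gauss's area formula: 2A = Σ (x_i·y_{i+1} − x_{i+1}·y_i), indices taken mod 4.
Cross-terms: -16, 22, -4, -18  ⇒  Σ = -16
Signed area = Σ/2 = -8 (negative ⇒ clockwise traversal).

-8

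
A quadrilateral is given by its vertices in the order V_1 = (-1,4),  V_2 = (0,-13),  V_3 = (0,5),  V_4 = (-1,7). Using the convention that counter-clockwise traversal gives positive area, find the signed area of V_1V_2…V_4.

10.5

Apply the surveyor's formula: 2A = Σ (x_i·y_{i+1} − x_{i+1}·y_i), indices taken mod 4.
V_1→V_2: (-1)(-13) − (0)(4) = 13
V_2→V_3: (0)(5) − (0)(-13) = 0
V_3→V_4: (0)(7) − (-1)(5) = 5
V_4→V_1: (-1)(4) − (-1)(7) = 3
Σ = 21
Signed area = Σ/2 = 10.5 (positive ⇒ counter-clockwise traversal).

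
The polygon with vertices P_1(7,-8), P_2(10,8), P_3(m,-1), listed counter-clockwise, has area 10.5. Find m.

The doubled signed area Σ (x_i y_{i+1} − x_{i+1} y_i) is linear in m.
With m=0 it equals 133; the coefficient of m is -16 (from the two edges through P_3).
So -16·m + 133 = 2·10.5 = 21 ⇒ m = 7.

7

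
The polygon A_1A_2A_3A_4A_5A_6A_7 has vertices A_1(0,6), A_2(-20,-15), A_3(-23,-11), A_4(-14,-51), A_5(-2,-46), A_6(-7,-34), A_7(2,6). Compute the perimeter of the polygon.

144

|A_1A_2| = √((-20)² + (-21)²) = √841 = 29
|A_2A_3| = √((-3)² + (4)²) = √25 = 5
|A_3A_4| = √((9)² + (-40)²) = √1681 = 41
|A_4A_5| = √((12)² + (5)²) = √169 = 13
|A_5A_6| = √((-5)² + (12)²) = √169 = 13
|A_6A_7| = √((9)² + (40)²) = √1681 = 41
|A_7A_1| = √((-2)² + (0)²) = √4 = 2
Perimeter = 29 + 5 + 41 + 13 + 13 + 41 + 2 = 144.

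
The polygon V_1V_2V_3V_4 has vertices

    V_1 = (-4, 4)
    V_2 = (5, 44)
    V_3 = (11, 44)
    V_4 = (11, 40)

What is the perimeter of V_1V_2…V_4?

|V_1V_2| = √((9)² + (40)²) = √1681 = 41
|V_2V_3| = √((6)² + (0)²) = √36 = 6
|V_3V_4| = √((0)² + (-4)²) = √16 = 4
|V_4V_1| = √((-15)² + (-36)²) = √1521 = 39
Perimeter = 41 + 6 + 4 + 39 = 90.

90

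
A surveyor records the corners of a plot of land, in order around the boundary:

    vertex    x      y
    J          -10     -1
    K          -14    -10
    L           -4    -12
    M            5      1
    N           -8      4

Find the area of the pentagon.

Σ = (86) + (128) + (56) + (28) + (48) = 346
Area = |Σ|/2 = 173.

173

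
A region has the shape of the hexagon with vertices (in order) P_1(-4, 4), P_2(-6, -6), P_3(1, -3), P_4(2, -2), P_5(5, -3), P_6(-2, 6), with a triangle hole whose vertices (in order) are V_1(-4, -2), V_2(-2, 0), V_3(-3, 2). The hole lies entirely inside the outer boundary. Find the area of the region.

57

Outer boundary:
Apply the shoelace formula: 2A = Σ (x_i·y_{i+1} − x_{i+1}·y_i), indices taken mod 6.
P_1→P_2: (-4)(-6) − (-6)(4) = 48
P_2→P_3: (-6)(-3) − (1)(-6) = 24
P_3→P_4: (1)(-2) − (2)(-3) = 4
P_4→P_5: (2)(-3) − (5)(-2) = 4
P_5→P_6: (5)(6) − (-2)(-3) = 24
P_6→P_1: (-2)(4) − (-4)(6) = 16
Σ = 120
Area = |Σ|/2 = 60.
Hole:
Σ = (-4) + (-4) + (14) = 6
Area = |Σ|/2 = 3.
Net area = 60 − 3 = 57.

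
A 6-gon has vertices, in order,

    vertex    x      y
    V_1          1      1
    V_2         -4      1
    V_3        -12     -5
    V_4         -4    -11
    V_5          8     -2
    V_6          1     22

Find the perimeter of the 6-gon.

86

|V_1V_2| = √((-5)² + (0)²) = √25 = 5
|V_2V_3| = √((-8)² + (-6)²) = √100 = 10
|V_3V_4| = √((8)² + (-6)²) = √100 = 10
|V_4V_5| = √((12)² + (9)²) = √225 = 15
|V_5V_6| = √((-7)² + (24)²) = √625 = 25
|V_6V_1| = √((0)² + (-21)²) = √441 = 21
Perimeter = 5 + 10 + 10 + 15 + 25 + 21 = 86.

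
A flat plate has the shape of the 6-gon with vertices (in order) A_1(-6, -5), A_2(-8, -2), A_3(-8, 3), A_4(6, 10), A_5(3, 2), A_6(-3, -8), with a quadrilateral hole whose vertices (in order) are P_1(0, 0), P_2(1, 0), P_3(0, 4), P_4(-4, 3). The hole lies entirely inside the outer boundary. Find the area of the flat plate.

Outer boundary:
A_1→A_2: (-6)(-2) − (-8)(-5) = -28
A_2→A_3: (-8)(3) − (-8)(-2) = -40
A_3→A_4: (-8)(10) − (6)(3) = -98
A_4→A_5: (6)(2) − (3)(10) = -18
A_5→A_6: (3)(-8) − (-3)(2) = -18
A_6→A_1: (-3)(-5) − (-6)(-8) = -33
Σ = -235
Area = |Σ|/2 = 117.5.
Hole:
Σ = (0) + (4) + (16) + (0) = 20
Area = |Σ|/2 = 10.
Net area = 117.5 − 10 = 107.5.

107.5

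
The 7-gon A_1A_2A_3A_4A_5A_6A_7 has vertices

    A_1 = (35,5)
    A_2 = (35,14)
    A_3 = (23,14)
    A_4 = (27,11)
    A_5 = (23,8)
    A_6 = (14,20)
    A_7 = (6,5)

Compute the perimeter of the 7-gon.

92

|A_1A_2| = √((0)² + (9)²) = √81 = 9
|A_2A_3| = √((-12)² + (0)²) = √144 = 12
|A_3A_4| = √((4)² + (-3)²) = √25 = 5
|A_4A_5| = √((-4)² + (-3)²) = √25 = 5
|A_5A_6| = √((-9)² + (12)²) = √225 = 15
|A_6A_7| = √((-8)² + (-15)²) = √289 = 17
|A_7A_1| = √((29)² + (0)²) = √841 = 29
Perimeter = 9 + 12 + 5 + 5 + 15 + 17 + 29 = 92.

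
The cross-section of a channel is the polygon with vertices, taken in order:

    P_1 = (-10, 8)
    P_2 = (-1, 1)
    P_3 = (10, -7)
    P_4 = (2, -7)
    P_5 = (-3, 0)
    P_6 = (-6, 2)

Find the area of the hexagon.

Σ = (-2) + (-3) + (-56) + (-21) + (-6) + (-28) = -116
Area = |Σ|/2 = 58.

58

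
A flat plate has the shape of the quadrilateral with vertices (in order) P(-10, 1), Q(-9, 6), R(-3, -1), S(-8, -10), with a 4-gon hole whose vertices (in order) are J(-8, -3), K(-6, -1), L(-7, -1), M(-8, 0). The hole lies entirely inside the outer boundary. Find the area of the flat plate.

52.5

Outer boundary:
P→Q: (-10)(6) − (-9)(1) = -51
Q→R: (-9)(-1) − (-3)(6) = 27
R→S: (-3)(-10) − (-8)(-1) = 22
S→P: (-8)(1) − (-10)(-10) = -108
Σ = -110
Area = |Σ|/2 = 55.
Hole:
Σ = (-10) + (-1) + (-8) + (24) = 5
Area = |Σ|/2 = 2.5.
Net area = 55 − 2.5 = 52.5.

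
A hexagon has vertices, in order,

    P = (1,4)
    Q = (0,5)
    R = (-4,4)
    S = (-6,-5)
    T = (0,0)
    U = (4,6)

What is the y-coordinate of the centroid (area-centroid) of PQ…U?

281/237

Apply the shoelace formula. First the cross-terms c_i = x_i·y_{i+1} − x_{i+1}·y_i:
  5, 20, 44, 0, 0, 10  ⇒  2A = 79, A = 39.5.
Then Σ (y_i + y_{i+1})·c_i = 281, so ȳ = 281 / (6·39.5) = 281/237.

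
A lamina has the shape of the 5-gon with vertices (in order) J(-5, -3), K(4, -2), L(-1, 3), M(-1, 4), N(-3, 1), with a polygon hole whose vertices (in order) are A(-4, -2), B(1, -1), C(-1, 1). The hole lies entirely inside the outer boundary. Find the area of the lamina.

Outer boundary:
Apply the shoelace (surveyor's) formula: 2A = Σ (x_i·y_{i+1} − x_{i+1}·y_i), indices taken mod 5.
Cross-terms: 22, 10, -1, 11, 14  ⇒  Σ = 56
Area = |Σ|/2 = 28.
Hole:
Apply the shoelace formula: 2A = Σ (x_i·y_{i+1} − x_{i+1}·y_i), indices taken mod 3.
Cross-terms: 6, 0, 6  ⇒  Σ = 12
Area = |Σ|/2 = 6.
Net area = 28 − 6 = 22.

22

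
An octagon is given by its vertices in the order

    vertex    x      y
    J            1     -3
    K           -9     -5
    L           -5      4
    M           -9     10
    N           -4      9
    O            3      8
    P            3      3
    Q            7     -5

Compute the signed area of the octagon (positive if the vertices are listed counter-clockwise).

-137

Apply Gauss's area formula: 2A = Σ (x_i·y_{i+1} − x_{i+1}·y_i), indices taken mod 8.
J→K: (1)(-5) − (-9)(-3) = -32
K→L: (-9)(4) − (-5)(-5) = -61
L→M: (-5)(10) − (-9)(4) = -14
M→N: (-9)(9) − (-4)(10) = -41
N→O: (-4)(8) − (3)(9) = -59
O→P: (3)(3) − (3)(8) = -15
P→Q: (3)(-5) − (7)(3) = -36
Q→J: (7)(-3) − (1)(-5) = -16
Σ = -274
Signed area = Σ/2 = -137 (negative ⇒ clockwise traversal).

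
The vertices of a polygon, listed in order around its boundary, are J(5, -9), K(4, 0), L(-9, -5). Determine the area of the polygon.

61

Σ = (36) + (-20) + (106) = 122
Area = |Σ|/2 = 61.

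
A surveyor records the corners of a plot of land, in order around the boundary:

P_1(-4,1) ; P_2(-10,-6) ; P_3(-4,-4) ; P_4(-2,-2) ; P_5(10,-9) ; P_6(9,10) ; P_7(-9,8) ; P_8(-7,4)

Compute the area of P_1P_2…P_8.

230

Apply Gauss's area formula: 2A = Σ (x_i·y_{i+1} − x_{i+1}·y_i), indices taken mod 8.
P_1→P_2: (-4)(-6) − (-10)(1) = 34
P_2→P_3: (-10)(-4) − (-4)(-6) = 16
P_3→P_4: (-4)(-2) − (-2)(-4) = 0
P_4→P_5: (-2)(-9) − (10)(-2) = 38
P_5→P_6: (10)(10) − (9)(-9) = 181
P_6→P_7: (9)(8) − (-9)(10) = 162
P_7→P_8: (-9)(4) − (-7)(8) = 20
P_8→P_1: (-7)(1) − (-4)(4) = 9
Σ = 460
Area = |Σ|/2 = 230.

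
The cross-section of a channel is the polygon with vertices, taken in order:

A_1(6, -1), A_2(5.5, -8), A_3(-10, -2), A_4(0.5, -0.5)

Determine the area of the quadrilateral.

62.5

Apply the surveyor's formula: 2A = Σ (x_i·y_{i+1} − x_{i+1}·y_i), indices taken mod 4.
A_1→A_2: (6)(-8) − (5.5)(-1) = -42.5
A_2→A_3: (5.5)(-2) − (-10)(-8) = -91
A_3→A_4: (-10)(-0.5) − (0.5)(-2) = 6
A_4→A_1: (0.5)(-1) − (6)(-0.5) = 2.5
Σ = -125
Area = |Σ|/2 = 62.5.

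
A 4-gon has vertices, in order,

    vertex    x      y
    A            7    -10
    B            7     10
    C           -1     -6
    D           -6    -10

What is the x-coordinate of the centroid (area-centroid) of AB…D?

520/159

Apply the surveyor's formula. First the cross-terms c_i = x_i·y_{i+1} − x_{i+1}·y_i:
  140, -32, -26, 130  ⇒  2A = 212, A = 106.
Then Σ (x_i + x_{i+1})·c_i = 2080, so x̄ = 2080 / (6·106) = 520/159.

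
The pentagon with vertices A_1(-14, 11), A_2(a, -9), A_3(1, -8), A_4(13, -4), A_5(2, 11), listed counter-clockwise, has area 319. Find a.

-4

Write out the shoelace sum; only the two edges meeting at A_2 involve a:
2·Area = [((-14)·(-9) − a·11) + (a·(-8) − 1·(-9))] + 427
       = -19·a + 562 = 638
⇒ a = -4.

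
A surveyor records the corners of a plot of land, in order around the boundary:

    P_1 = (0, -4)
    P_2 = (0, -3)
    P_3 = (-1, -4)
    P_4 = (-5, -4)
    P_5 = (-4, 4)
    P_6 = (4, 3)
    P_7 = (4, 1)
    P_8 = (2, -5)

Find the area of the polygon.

60.5

Apply Gauss's area formula: 2A = Σ (x_i·y_{i+1} − x_{i+1}·y_i), indices taken mod 8.
P_1→P_2: (0)(-3) − (0)(-4) = 0
P_2→P_3: (0)(-4) − (-1)(-3) = -3
P_3→P_4: (-1)(-4) − (-5)(-4) = -16
P_4→P_5: (-5)(4) − (-4)(-4) = -36
P_5→P_6: (-4)(3) − (4)(4) = -28
P_6→P_7: (4)(1) − (4)(3) = -8
P_7→P_8: (4)(-5) − (2)(1) = -22
P_8→P_1: (2)(-4) − (0)(-5) = -8
Σ = -121
Area = |Σ|/2 = 60.5.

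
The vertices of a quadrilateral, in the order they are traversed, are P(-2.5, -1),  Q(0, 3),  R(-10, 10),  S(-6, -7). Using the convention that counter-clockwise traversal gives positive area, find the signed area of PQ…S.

Apply the shoelace formula: 2A = Σ (x_i·y_{i+1} − x_{i+1}·y_i), indices taken mod 4.
Cross-terms: -7.5, 30, 130, -11.5  ⇒  Σ = 141
Signed area = Σ/2 = 70.5 (positive ⇒ counter-clockwise traversal).

70.5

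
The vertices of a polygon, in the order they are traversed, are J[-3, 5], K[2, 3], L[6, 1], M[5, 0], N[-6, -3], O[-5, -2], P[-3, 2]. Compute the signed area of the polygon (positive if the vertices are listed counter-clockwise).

Apply the surveyor's formula: 2A = Σ (x_i·y_{i+1} − x_{i+1}·y_i), indices taken mod 7.
Σ = (-19) + (-16) + (-5) + (-15) + (-3) + (-16) + (-9) = -83
Signed area = Σ/2 = -41.5 (negative ⇒ clockwise traversal).

-41.5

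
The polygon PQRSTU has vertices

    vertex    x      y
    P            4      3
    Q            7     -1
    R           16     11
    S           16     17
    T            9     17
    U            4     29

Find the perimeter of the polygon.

72

|PQ| = √((3)² + (-4)²) = √25 = 5
|QR| = √((9)² + (12)²) = √225 = 15
|RS| = √((0)² + (6)²) = √36 = 6
|ST| = √((-7)² + (0)²) = √49 = 7
|TU| = √((-5)² + (12)²) = √169 = 13
|UP| = √((0)² + (-26)²) = √676 = 26
Perimeter = 5 + 15 + 6 + 7 + 13 + 26 = 72.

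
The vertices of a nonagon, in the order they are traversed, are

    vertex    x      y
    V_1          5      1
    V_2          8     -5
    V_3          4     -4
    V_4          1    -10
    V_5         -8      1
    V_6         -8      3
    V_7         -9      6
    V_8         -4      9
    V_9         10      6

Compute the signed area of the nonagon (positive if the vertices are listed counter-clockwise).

-194

V_1→V_2: (5)(-5) − (8)(1) = -33
V_2→V_3: (8)(-4) − (4)(-5) = -12
V_3→V_4: (4)(-10) − (1)(-4) = -36
V_4→V_5: (1)(1) − (-8)(-10) = -79
V_5→V_6: (-8)(3) − (-8)(1) = -16
V_6→V_7: (-8)(6) − (-9)(3) = -21
V_7→V_8: (-9)(9) − (-4)(6) = -57
V_8→V_9: (-4)(6) − (10)(9) = -114
V_9→V_1: (10)(1) − (5)(6) = -20
Σ = -388
Signed area = Σ/2 = -194 (negative ⇒ clockwise traversal).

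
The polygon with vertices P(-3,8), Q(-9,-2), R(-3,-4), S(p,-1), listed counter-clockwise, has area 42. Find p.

-2

Write out the shoelace sum; only the two edges meeting at S involve p:
2·Area = [((-3)·(-1) − p·(-4)) + (p·8 − (-3)·(-1))] + 108
       = 12·p + 108 = 84
⇒ p = -2.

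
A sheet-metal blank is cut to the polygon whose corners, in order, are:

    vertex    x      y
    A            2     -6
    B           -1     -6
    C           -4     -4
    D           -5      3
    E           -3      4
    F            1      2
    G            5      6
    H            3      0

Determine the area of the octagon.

65.5

Σ = (-18) + (-20) + (-32) + (-11) + (-10) + (-4) + (-18) + (-18) = -131
Area = |Σ|/2 = 65.5.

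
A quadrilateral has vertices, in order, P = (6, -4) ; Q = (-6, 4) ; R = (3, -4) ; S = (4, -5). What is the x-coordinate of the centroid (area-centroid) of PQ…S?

Apply Gauss's area formula. First the cross-terms c_i = x_i·y_{i+1} − x_{i+1}·y_i:
  0, 12, 1, 14  ⇒  2A = 27, A = 13.5.
Then Σ (x_i + x_{i+1})·c_i = 111, so x̄ = 111 / (6·13.5) = 37/27.

37/27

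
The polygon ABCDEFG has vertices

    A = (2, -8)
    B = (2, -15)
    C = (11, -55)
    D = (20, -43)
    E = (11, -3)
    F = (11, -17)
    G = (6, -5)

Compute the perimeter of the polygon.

136

|AB| = √((0)² + (-7)²) = √49 = 7
|BC| = √((9)² + (-40)²) = √1681 = 41
|CD| = √((9)² + (12)²) = √225 = 15
|DE| = √((-9)² + (40)²) = √1681 = 41
|EF| = √((0)² + (-14)²) = √196 = 14
|FG| = √((-5)² + (12)²) = √169 = 13
|GA| = √((-4)² + (-3)²) = √25 = 5
Perimeter = 7 + 41 + 15 + 41 + 14 + 13 + 5 = 136.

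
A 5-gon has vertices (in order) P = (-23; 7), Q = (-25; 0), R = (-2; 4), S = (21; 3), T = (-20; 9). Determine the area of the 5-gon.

150.5

P→Q: (-23)(0) − (-25)(7) = 175
Q→R: (-25)(4) − (-2)(0) = -100
R→S: (-2)(3) − (21)(4) = -90
S→T: (21)(9) − (-20)(3) = 249
T→P: (-20)(7) − (-23)(9) = 67
Σ = 301
Area = |Σ|/2 = 150.5.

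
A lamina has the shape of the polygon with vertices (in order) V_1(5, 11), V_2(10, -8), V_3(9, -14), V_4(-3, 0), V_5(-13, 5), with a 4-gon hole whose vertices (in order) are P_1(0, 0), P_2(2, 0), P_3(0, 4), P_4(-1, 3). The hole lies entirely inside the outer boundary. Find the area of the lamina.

215.5

Outer boundary:
Apply the shoelace (surveyor's) formula: 2A = Σ (x_i·y_{i+1} − x_{i+1}·y_i), indices taken mod 5.
Σ = (-150) + (-68) + (-42) + (-15) + (-168) = -443
Area = |Σ|/2 = 221.5.
Hole:
Apply the shoelace formula: 2A = Σ (x_i·y_{i+1} − x_{i+1}·y_i), indices taken mod 4.
Σ = (0) + (8) + (4) + (0) = 12
Area = |Σ|/2 = 6.
Net area = 221.5 − 6 = 215.5.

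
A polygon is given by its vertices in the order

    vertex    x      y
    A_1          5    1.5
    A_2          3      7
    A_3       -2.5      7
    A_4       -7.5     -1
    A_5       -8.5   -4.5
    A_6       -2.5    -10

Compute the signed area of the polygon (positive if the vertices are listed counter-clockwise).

A_1→A_2: (5)(7) − (3)(1.5) = 30.5
A_2→A_3: (3)(7) − (-2.5)(7) = 38.5
A_3→A_4: (-2.5)(-1) − (-7.5)(7) = 55
A_4→A_5: (-7.5)(-4.5) − (-8.5)(-1) = 25.25
A_5→A_6: (-8.5)(-10) − (-2.5)(-4.5) = 73.75
A_6→A_1: (-2.5)(1.5) − (5)(-10) = 46.25
Σ = 269.25
Signed area = Σ/2 = 134.625 (positive ⇒ counter-clockwise traversal).

134.625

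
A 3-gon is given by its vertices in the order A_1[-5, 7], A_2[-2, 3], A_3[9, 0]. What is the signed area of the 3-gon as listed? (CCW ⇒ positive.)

A_1→A_2: (-5)(3) − (-2)(7) = -1
A_2→A_3: (-2)(0) − (9)(3) = -27
A_3→A_1: (9)(7) − (-5)(0) = 63
Σ = 35
Signed area = Σ/2 = 17.5 (positive ⇒ counter-clockwise traversal).

17.5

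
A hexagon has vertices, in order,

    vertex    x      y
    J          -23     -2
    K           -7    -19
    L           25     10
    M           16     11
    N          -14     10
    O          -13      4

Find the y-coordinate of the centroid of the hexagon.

-107/207

Apply the shoelace formula. First the cross-terms c_i = x_i·y_{i+1} − x_{i+1}·y_i:
  423, 405, 115, 314, 74, 118  ⇒  2A = 1449, A = 724.5.
Then Σ (y_i + y_{i+1})·c_i = -2247, so ȳ = -2247 / (6·724.5) = -107/207.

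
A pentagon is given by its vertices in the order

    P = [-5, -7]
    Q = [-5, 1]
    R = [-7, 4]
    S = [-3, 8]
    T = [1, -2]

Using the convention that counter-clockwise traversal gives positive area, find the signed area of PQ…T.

Apply Gauss's area formula: 2A = Σ (x_i·y_{i+1} − x_{i+1}·y_i), indices taken mod 5.
P→Q: (-5)(1) − (-5)(-7) = -40
Q→R: (-5)(4) − (-7)(1) = -13
R→S: (-7)(8) − (-3)(4) = -44
S→T: (-3)(-2) − (1)(8) = -2
T→P: (1)(-7) − (-5)(-2) = -17
Σ = -116
Signed area = Σ/2 = -58 (negative ⇒ clockwise traversal).

-58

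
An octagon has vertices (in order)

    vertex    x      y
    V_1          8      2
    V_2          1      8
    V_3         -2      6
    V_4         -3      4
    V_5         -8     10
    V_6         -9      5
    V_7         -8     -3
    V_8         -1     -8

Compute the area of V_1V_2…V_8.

168

Apply the surveyor's formula: 2A = Σ (x_i·y_{i+1} − x_{i+1}·y_i), indices taken mod 8.
V_1→V_2: (8)(8) − (1)(2) = 62
V_2→V_3: (1)(6) − (-2)(8) = 22
V_3→V_4: (-2)(4) − (-3)(6) = 10
V_4→V_5: (-3)(10) − (-8)(4) = 2
V_5→V_6: (-8)(5) − (-9)(10) = 50
V_6→V_7: (-9)(-3) − (-8)(5) = 67
V_7→V_8: (-8)(-8) − (-1)(-3) = 61
V_8→V_1: (-1)(2) − (8)(-8) = 62
Σ = 336
Area = |Σ|/2 = 168.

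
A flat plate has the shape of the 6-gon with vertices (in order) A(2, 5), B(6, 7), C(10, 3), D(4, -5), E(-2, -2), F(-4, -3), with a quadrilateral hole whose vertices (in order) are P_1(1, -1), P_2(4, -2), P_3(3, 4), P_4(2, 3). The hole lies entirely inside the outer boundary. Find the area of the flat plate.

72

Outer boundary:
Apply the shoelace (surveyor's) formula: 2A = Σ (x_i·y_{i+1} − x_{i+1}·y_i), indices taken mod 6.
Cross-terms: -16, -52, -62, -18, -2, -14  ⇒  Σ = -164
Area = |Σ|/2 = 82.
Hole:
Apply the surveyor's formula: 2A = Σ (x_i·y_{i+1} − x_{i+1}·y_i), indices taken mod 4.
Σ = (2) + (22) + (1) + (-5) = 20
Area = |Σ|/2 = 10.
Net area = 82 − 10 = 72.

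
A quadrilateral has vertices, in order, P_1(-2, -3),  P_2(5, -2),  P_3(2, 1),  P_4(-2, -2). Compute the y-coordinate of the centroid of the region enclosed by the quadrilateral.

Apply the shoelace (surveyor's) formula. First the cross-terms c_i = x_i·y_{i+1} − x_{i+1}·y_i:
  19, 9, -2, 2  ⇒  2A = 28, A = 14.
Then Σ (y_i + y_{i+1})·c_i = -112, so ȳ = -112 / (6·14) = -4/3.

-4/3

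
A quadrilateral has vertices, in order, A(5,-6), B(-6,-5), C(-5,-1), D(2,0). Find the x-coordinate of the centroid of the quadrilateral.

Apply Gauss's area formula. First the cross-terms c_i = x_i·y_{i+1} − x_{i+1}·y_i:
  -61, -19, 2, -12  ⇒  2A = -90, A = -45.
Then Σ (x_i + x_{i+1})·c_i = 180, so x̄ = 180 / (6·(-45)) = -2/3.

-2/3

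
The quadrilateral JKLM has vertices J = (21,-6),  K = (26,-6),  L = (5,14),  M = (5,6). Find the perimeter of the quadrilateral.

|JK| = √((5)² + (0)²) = √25 = 5
|KL| = √((-21)² + (20)²) = √841 = 29
|LM| = √((0)² + (-8)²) = √64 = 8
|MJ| = √((16)² + (-12)²) = √400 = 20
Perimeter = 5 + 29 + 8 + 20 = 62.

62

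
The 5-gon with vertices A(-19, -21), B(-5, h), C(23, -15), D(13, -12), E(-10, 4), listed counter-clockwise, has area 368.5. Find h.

-15

Write out the shoelace sum; only the two edges meeting at B involve h:
2·Area = [((-19)·h − (-5)·(-21)) + ((-5)·(-15) − 23·h)] + 137
       = -42·h + 107 = 737
⇒ h = -15.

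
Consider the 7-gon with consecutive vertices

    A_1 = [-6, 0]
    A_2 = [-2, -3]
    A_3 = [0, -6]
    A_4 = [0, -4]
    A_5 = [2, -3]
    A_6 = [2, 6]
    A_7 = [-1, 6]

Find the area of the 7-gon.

Apply Gauss's area formula: 2A = Σ (x_i·y_{i+1} − x_{i+1}·y_i), indices taken mod 7.
Σ = (18) + (12) + (0) + (8) + (18) + (18) + (36) = 110
Area = |Σ|/2 = 55.

55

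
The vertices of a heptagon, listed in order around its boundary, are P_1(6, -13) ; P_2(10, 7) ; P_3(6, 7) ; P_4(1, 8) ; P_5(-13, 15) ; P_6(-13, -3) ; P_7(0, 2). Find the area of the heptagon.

278

Apply the surveyor's formula: 2A = Σ (x_i·y_{i+1} − x_{i+1}·y_i), indices taken mod 7.
Σ = (172) + (28) + (41) + (119) + (234) + (-26) + (-12) = 556
Area = |Σ|/2 = 278.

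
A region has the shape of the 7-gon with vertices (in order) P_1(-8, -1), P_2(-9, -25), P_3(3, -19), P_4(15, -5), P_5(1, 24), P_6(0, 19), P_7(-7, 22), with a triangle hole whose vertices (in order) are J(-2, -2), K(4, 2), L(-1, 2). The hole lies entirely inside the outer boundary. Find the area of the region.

693.5

Outer boundary:
Apply the surveyor's formula: 2A = Σ (x_i·y_{i+1} − x_{i+1}·y_i), indices taken mod 7.
Cross-terms: 191, 246, 270, 365, 19, 133, 183  ⇒  Σ = 1407
Area = |Σ|/2 = 703.5.
Hole:
Cross-terms: 4, 10, 6  ⇒  Σ = 20
Area = |Σ|/2 = 10.
Net area = 703.5 − 10 = 693.5.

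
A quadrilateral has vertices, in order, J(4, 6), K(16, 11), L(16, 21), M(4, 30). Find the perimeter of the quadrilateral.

62

|JK| = √((12)² + (5)²) = √169 = 13
|KL| = √((0)² + (10)²) = √100 = 10
|LM| = √((-12)² + (9)²) = √225 = 15
|MJ| = √((0)² + (-24)²) = √576 = 24
Perimeter = 13 + 10 + 15 + 24 = 62.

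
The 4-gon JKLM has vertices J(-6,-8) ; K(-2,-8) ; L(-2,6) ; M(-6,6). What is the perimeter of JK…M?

36

|JK| = √((4)² + (0)²) = √16 = 4
|KL| = √((0)² + (14)²) = √196 = 14
|LM| = √((-4)² + (0)²) = √16 = 4
|MJ| = √((0)² + (-14)²) = √196 = 14
Perimeter = 4 + 14 + 4 + 14 = 36.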